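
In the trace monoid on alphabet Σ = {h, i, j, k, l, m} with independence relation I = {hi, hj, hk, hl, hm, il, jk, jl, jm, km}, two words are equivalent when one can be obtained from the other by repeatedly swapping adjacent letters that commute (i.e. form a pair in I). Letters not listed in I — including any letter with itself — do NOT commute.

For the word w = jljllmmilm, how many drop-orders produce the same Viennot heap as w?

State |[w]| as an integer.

49

piece 0:j — minimal
piece 1:l — minimal
piece 2:j rests on {0:j}
piece 3:l rests on {1:l}
piece 4:l rests on {3:l}
piece 5:m rests on {4:l}
piece 6:m rests on {5:m}
piece 7:i rests on {2:j, 6:m}
piece 8:l rests on {6:m}
piece 9:m rests on {7:i, 8:l}
minimal pieces: {0:j, 1:l}
ways to finish when only these pieces remain (= sum over removing one remaining piece with nothing left below it):
  1 left: {9}→1
  2 left: {7,9}→1  {8,9}→1
  3 left: {2,7,9}→1  {7,8,9}→2
  4 left: {0,2,7,9}→1  {2,7,8,9}→3  {6,7,8,9}→2
  5 left: {0,2,7,8,9}→4  {2,6,7,8,9}→5  {5,6,7,8,9}→2
  6 left: {0,2,6,7,8,9}→9  {2,5,6,7,8,9}→7  {4,5,6,7,8,9}→2
  7 left: {0,2,5,6,7,8,9}→16  {2,4,5,6,7,8,9}→9  {3,4,5,6,7,8,9}→2
  8 left: {0,2,4,5,6,7,8,9}→25  {1,3,4,5,6,7,8,9}→2  {2,3,4,5,6,7,8,9}→11
  placing 0:j first → 13 extensions
  placing 1:l first → 36 extensions
total linear extensions = 49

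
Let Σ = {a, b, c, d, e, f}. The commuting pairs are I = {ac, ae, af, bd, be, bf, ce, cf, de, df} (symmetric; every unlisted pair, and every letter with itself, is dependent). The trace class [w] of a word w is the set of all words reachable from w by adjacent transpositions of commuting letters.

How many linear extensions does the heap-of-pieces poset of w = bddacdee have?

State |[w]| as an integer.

drop 0:b onto floor
drop 1:d onto floor
drop 2:d onto {1:d}
drop 3:a onto {0:b, 2:d}
drop 4:c onto {0:b, 2:d}
drop 5:d onto {3:a, 4:c}
drop 6:e onto floor
drop 7:e onto {6:e}
ground layer = {0:b, 1:d, 6:e}
drop-orders for the pieces not yet dropped (sum over which currently-grounded one goes next):
  1 to go: {5} 1  {7} 1
  2 to go: {3,5} 1  {4,5} 1  {5,7} 2  {6,7} 1
  3 to go: {3,4,5} 2  {3,5,7} 3  {4,5,7} 3  {5,6,7} 3
  4 to go: {0,3,4,5} 2  {2,3,4,5} 2  {3,4,5,7} 8  {3,5,6,7} 6  {4,5,6,7} 6
  5 to go: {0,2,3,4,5} 4  {0,3,4,5,7} 10  {1,2,3,4,5} 2  {2,3,4,5,7} 10  {3,4,5,6,7} 20
  6 to go: {0,1,2,3,4,5} 6  {0,2,3,4,5,7} 24  {0,3,4,5,6,7} 30  {1,2,3,4,5,7} 12  {2,3,4,5,6,7} 30
  if 0:b drops first: 42 orders
  if 1:d drops first: 84 orders
  if 6:e drops first: 42 orders
heap linearizations: 168

168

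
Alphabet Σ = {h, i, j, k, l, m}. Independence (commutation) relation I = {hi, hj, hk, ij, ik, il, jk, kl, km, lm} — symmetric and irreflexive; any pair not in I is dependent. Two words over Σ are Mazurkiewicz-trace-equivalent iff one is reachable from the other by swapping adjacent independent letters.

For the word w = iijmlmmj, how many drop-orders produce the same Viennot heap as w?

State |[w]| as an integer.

15

0(i) covers ∅
1(i) covers 0:i
2(j) covers ∅
3(m) covers 1:i, 2:j
4(l) covers 2:j
5(m) covers 3:m
6(m) covers 5:m
7(j) covers 4:l, 6:m
floor of heap: 0:i, 2:j
completions by unplaced set U, small U first (add the entries for U minus each lowest piece of U):
  |U|=1: {7}:1
  |U|=2: {4,7}:1  {6,7}:1
  |U|=3: {4,6,7}:2  {5,6,7}:1
  |U|=4: {3,5,6,7}:1  {4,5,6,7}:3
  |U|=5: {1,3,5,6,7}:1  {3,4,5,6,7}:4
  |U|=6: {0,1,3,5,6,7}:1  {1,3,4,5,6,7}:5  {2,3,4,5,6,7}:4
  start at 0(i): 9
  start at 2(j): 6
sum over floor = 15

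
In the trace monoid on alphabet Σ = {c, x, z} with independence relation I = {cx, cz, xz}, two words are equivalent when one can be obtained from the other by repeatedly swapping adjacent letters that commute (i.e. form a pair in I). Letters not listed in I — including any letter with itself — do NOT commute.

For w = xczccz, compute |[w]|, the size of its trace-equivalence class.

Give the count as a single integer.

#0=x has no predecessor
#1=c has no predecessor
#2=z has no predecessor
#3=c depends on [1:c]
#4=c depends on [3:c]
#5=z depends on [2:z]
sources: [0:x, 1:c, 2:z]
N(rest) = Σ N(rest − s) over sources s of rest; N(one piece) = 1:
  size 1 → [0]=1  [4]=1  [5]=1
  size 2 → [0,4]=2  [0,5]=2  [2,5]=1  [3,4]=1  [4,5]=2
  size 3 → [0,2,5]=3  [0,3,4]=3  [0,4,5]=6  [1,3,4]=1  [2,4,5]=3  [3,4,5]=3
  size 4 → [0,1,3,4]=4  [0,2,4,5]=12  [0,3,4,5]=12  [1,3,4,5]=4  [2,3,4,5]=6
  first=0(x) contributes 10
  first=1(c) contributes 30
  first=2(z) contributes 20
|[w]| = 60

60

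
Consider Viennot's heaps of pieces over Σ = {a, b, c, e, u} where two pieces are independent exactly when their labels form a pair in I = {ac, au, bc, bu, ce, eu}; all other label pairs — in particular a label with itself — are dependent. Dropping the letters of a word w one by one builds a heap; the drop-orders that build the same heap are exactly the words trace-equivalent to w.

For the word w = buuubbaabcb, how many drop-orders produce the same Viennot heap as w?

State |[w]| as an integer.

drop 0:b onto floor
drop 1:u onto floor
drop 2:u onto {1:u}
drop 3:u onto {2:u}
drop 4:b onto {0:b}
drop 5:b onto {4:b}
drop 6:a onto {5:b}
drop 7:a onto {6:a}
drop 8:b onto {7:a}
drop 9:c onto {3:u}
drop 10:b onto {8:b}
ground layer = {0:b, 1:u}
drop-orders for the pieces not yet dropped (sum over which currently-grounded one goes next):
  1 to go: {9} 1  {10} 1
  2 to go: {3,9} 1  {8,10} 1  {9,10} 2
  3 to go: {2,3,9} 1  {3,9,10} 3  {7,8,10} 1  {8,9,10} 3
  4 to go: {1,2,3,9} 1  {2,3,9,10} 4  {3,8,9,10} 6  {6,7,8,10} 1  {7,8,9,10} 4
  5 to go: {1,2,3,9,10} 5  {2,3,8,9,10} 10  {3,7,8,9,10} 10  {5,6,7,8,10} 1  {6,7,8,9,10} 5
  6 to go: {1,2,3,8,9,10} 15  {2,3,7,8,9,10} 20  {3,6,7,8,9,10} 15  {4,5,6,7,8,10} 1  {5,6,7,8,9,10} 6
  7 to go: {0,4,5,6,7,8,10} 1  {1,2,3,7,8,9,10} 35  {2,3,6,7,8,9,10} 35  {3,5,6,7,8,9,10} 21  {4,5,6,7,8,9,10} 7
  8 to go: {0,4,5,6,7,8,9,10} 8  {1,2,3,6,7,8,9,10} 70  {2,3,5,6,7,8,9,10} 56  {3,4,5,6,7,8,9,10} 28
  9 to go: {0,3,4,5,6,7,8,9,10} 36  {1,2,3,5,6,7,8,9,10} 126  {2,3,4,5,6,7,8,9,10} 84
  if 0:b drops first: 210 orders
  if 1:u drops first: 120 orders
heap linearizations: 330

330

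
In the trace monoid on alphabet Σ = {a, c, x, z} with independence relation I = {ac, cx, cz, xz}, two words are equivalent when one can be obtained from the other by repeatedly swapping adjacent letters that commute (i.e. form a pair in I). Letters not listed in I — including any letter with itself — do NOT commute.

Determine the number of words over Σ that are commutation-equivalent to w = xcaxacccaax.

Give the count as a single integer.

330

piece 0:x — minimal
piece 1:c — minimal
piece 2:a rests on {0:x}
piece 3:x rests on {2:a}
piece 4:a rests on {3:x}
piece 5:c rests on {1:c}
piece 6:c rests on {5:c}
piece 7:c rests on {6:c}
piece 8:a rests on {4:a}
piece 9:a rests on {8:a}
piece 10:x rests on {9:a}
minimal pieces: {0:x, 1:c}
ways to finish when only these pieces remain (= sum over removing one remaining piece with nothing left below it):
  1 left: {7}→1  {10}→1
  2 left: {6,7}→1  {7,10}→2  {9,10}→1
  3 left: {5,6,7}→1  {6,7,10}→3  {7,9,10}→3  {8,9,10}→1
  4 left: {1,5,6,7}→1  {4,8,9,10}→1  {5,6,7,10}→4  {6,7,9,10}→6  {7,8,9,10}→4
  5 left: {1,5,6,7,10}→5  {3,4,8,9,10}→1  {4,7,8,9,10}→5  {5,6,7,9,10}→10  {6,7,8,9,10}→10
  6 left: {1,5,6,7,9,10}→15  {2,3,4,8,9,10}→1  {3,4,7,8,9,10}→6  {4,6,7,8,9,10}→15  {5,6,7,8,9,10}→20
  7 left: {0,2,3,4,8,9,10}→1  {1,5,6,7,8,9,10}→35  {2,3,4,7,8,9,10}→7  {3,4,6,7,8,9,10}→21  {4,5,6,7,8,9,10}→35
  8 left: {0,2,3,4,7,8,9,10}→8  {1,4,5,6,7,8,9,10}→70  {2,3,4,6,7,8,9,10}→28  {3,4,5,6,7,8,9,10}→56
  9 left: {0,2,3,4,6,7,8,9,10}→36  {1,3,4,5,6,7,8,9,10}→126  {2,3,4,5,6,7,8,9,10}→84
  placing 0:x first → 210 extensions
  placing 1:c first → 120 extensions
total linear extensions = 330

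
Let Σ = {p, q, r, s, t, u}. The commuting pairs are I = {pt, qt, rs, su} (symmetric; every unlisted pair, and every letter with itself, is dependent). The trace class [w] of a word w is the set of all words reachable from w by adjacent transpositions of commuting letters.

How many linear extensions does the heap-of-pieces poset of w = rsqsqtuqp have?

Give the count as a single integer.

#0=r has no predecessor
#1=s has no predecessor
#2=q depends on [0:r, 1:s]
#3=s depends on [2:q]
#4=q depends on [3:s]
#5=t depends on [3:s]
#6=u depends on [4:q, 5:t]
#7=q depends on [6:u]
#8=p depends on [7:q]
sources: [0:r, 1:s]
N(rest) = Σ N(rest − s) over sources s of rest; N(one piece) = 1:
  size 1 → [8]=1
  size 2 → [7,8]=1
  size 3 → [6,7,8]=1
  size 4 → [4,6,7,8]=1  [5,6,7,8]=1
  size 5 → [4,5,6,7,8]=2
  size 6 → [3,4,5,6,7,8]=2
  size 7 → [2,3,4,5,6,7,8]=2
  first=0(r) contributes 2
  first=1(s) contributes 2
|[w]| = 4

4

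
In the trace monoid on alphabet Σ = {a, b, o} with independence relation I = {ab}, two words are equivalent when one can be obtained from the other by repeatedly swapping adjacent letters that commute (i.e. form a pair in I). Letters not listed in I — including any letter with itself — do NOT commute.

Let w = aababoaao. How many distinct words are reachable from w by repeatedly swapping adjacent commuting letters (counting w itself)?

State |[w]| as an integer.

piece 0:a — minimal
piece 1:a rests on {0:a}
piece 2:b — minimal
piece 3:a rests on {1:a}
piece 4:b rests on {2:b}
piece 5:o rests on {3:a, 4:b}
piece 6:a rests on {5:o}
piece 7:a rests on {6:a}
piece 8:o rests on {7:a}
minimal pieces: {0:a, 2:b}
ways to finish when only these pieces remain (= sum over removing one remaining piece with nothing left below it):
  1 left: {8}→1
  2 left: {7,8}→1
  3 left: {6,7,8}→1
  4 left: {5,6,7,8}→1
  5 left: {3,5,6,7,8}→1  {4,5,6,7,8}→1
  6 left: {1,3,5,6,7,8}→1  {2,4,5,6,7,8}→1  {3,4,5,6,7,8}→2
  7 left: {0,1,3,5,6,7,8}→1  {1,3,4,5,6,7,8}→3  {2,3,4,5,6,7,8}→3
  placing 0:a first → 6 extensions
  placing 2:b first → 4 extensions
total linear extensions = 10

10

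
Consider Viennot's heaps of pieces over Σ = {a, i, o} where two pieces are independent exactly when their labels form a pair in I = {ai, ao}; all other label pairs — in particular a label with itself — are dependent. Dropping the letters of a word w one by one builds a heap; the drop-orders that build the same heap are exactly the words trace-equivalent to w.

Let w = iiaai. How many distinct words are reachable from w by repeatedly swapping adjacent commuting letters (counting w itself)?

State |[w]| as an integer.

piece 0:i — minimal
piece 1:i rests on {0:i}
piece 2:a — minimal
piece 3:a rests on {2:a}
piece 4:i rests on {1:i}
minimal pieces: {0:i, 2:a}
ways to finish when only these pieces remain (= sum over removing one remaining piece with nothing left below it):
  1 left: {3}→1  {4}→1
  2 left: {1,4}→1  {2,3}→1  {3,4}→2
  3 left: {0,1,4}→1  {1,3,4}→3  {2,3,4}→3
  placing 0:i first → 6 extensions
  placing 2:a first → 4 extensions
total linear extensions = 10

10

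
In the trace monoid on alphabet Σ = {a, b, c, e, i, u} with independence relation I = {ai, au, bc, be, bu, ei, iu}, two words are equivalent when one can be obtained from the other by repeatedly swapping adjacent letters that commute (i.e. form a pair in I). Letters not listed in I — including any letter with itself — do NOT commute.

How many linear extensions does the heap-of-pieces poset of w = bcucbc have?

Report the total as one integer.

piece 0:b — minimal
piece 1:c — minimal
piece 2:u rests on {1:c}
piece 3:c rests on {2:u}
piece 4:b rests on {0:b}
piece 5:c rests on {3:c}
minimal pieces: {0:b, 1:c}
ways to finish when only these pieces remain (= sum over removing one remaining piece with nothing left below it):
  1 left: {4}→1  {5}→1
  2 left: {0,4}→1  {3,5}→1  {4,5}→2
  3 left: {0,4,5}→3  {2,3,5}→1  {3,4,5}→3
  4 left: {0,3,4,5}→6  {1,2,3,5}→1  {2,3,4,5}→4
  placing 0:b first → 5 extensions
  placing 1:c first → 10 extensions
total linear extensions = 15

15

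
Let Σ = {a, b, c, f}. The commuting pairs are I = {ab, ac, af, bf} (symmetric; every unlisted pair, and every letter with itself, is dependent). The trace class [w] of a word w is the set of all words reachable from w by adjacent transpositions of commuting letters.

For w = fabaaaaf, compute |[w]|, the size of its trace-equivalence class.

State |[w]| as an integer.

168

#0=f has no predecessor
#1=a has no predecessor
#2=b has no predecessor
#3=a depends on [1:a]
#4=a depends on [3:a]
#5=a depends on [4:a]
#6=a depends on [5:a]
#7=f depends on [0:f]
sources: [0:f, 1:a, 2:b]
N(rest) = Σ N(rest − s) over sources s of rest; N(one piece) = 1:
  size 1 → [2]=1  [6]=1  [7]=1
  size 2 → [0,7]=1  [2,6]=2  [2,7]=2  [5,6]=1  [6,7]=2
  size 3 → [0,2,7]=3  [0,6,7]=3  [2,5,6]=3  [2,6,7]=6  [4,5,6]=1  [5,6,7]=3
  size 4 → [0,2,6,7]=12  [0,5,6,7]=6  [2,4,5,6]=4  [2,5,6,7]=12  [3,4,5,6]=1  [4,5,6,7]=4
  size 5 → [0,2,5,6,7]=30  [0,4,5,6,7]=10  [1,3,4,5,6]=1  [2,3,4,5,6]=5  [2,4,5,6,7]=20  [3,4,5,6,7]=5
  size 6 → [0,2,4,5,6,7]=60  [0,3,4,5,6,7]=15  [1,2,3,4,5,6]=6  [1,3,4,5,6,7]=6  [2,3,4,5,6,7]=30
  first=0(f) contributes 42
  first=1(a) contributes 105
  first=2(b) contributes 21
|[w]| = 168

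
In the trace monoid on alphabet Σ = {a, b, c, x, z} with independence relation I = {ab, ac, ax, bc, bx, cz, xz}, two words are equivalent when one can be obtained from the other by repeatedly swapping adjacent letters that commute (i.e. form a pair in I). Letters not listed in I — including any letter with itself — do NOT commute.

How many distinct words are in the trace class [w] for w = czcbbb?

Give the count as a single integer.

15

drop 0:c onto floor
drop 1:z onto floor
drop 2:c onto {0:c}
drop 3:b onto {1:z}
drop 4:b onto {3:b}
drop 5:b onto {4:b}
ground layer = {0:c, 1:z}
drop-orders for the pieces not yet dropped (sum over which currently-grounded one goes next):
  1 to go: {2} 1  {5} 1
  2 to go: {0,2} 1  {2,5} 2  {4,5} 1
  3 to go: {0,2,5} 3  {2,4,5} 3  {3,4,5} 1
  4 to go: {0,2,4,5} 6  {1,3,4,5} 1  {2,3,4,5} 4
  if 0:c drops first: 5 orders
  if 1:z drops first: 10 orders
heap linearizations: 15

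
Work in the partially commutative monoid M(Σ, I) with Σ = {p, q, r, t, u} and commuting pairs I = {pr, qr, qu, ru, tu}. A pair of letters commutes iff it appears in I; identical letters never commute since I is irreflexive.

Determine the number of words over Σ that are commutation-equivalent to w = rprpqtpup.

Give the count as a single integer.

10

0(r) covers ∅
1(p) covers ∅
2(r) covers 0:r
3(p) covers 1:p
4(q) covers 3:p
5(t) covers 2:r, 4:q
6(p) covers 5:t
7(u) covers 6:p
8(p) covers 7:u
floor of heap: 0:r, 1:p
completions by unplaced set U, small U first (add the entries for U minus each lowest piece of U):
  |U|=1: {8}:1
  |U|=2: {7,8}:1
  |U|=3: {6,7,8}:1
  |U|=4: {5,6,7,8}:1
  |U|=5: {2,5,6,7,8}:1  {4,5,6,7,8}:1
  |U|=6: {0,2,5,6,7,8}:1  {2,4,5,6,7,8}:2  {3,4,5,6,7,8}:1
  |U|=7: {0,2,4,5,6,7,8}:3  {1,3,4,5,6,7,8}:1  {2,3,4,5,6,7,8}:3
  start at 0(r): 4
  start at 1(p): 6
sum over floor = 10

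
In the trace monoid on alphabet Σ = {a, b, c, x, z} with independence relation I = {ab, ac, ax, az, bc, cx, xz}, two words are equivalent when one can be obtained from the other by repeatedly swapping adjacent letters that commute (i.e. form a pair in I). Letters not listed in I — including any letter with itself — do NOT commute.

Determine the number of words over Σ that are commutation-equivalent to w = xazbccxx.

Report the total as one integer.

0(x) covers ∅
1(a) covers ∅
2(z) covers ∅
3(b) covers 0:x, 2:z
4(c) covers 2:z
5(c) covers 4:c
6(x) covers 3:b
7(x) covers 6:x
floor of heap: 0:x, 1:a, 2:z
completions by unplaced set U, small U first (add the entries for U minus each lowest piece of U):
  |U|=1: {1}:1  {5}:1  {7}:1
  |U|=2: {1,5}:2  {1,7}:2  {4,5}:1  {5,7}:2  {6,7}:1
  |U|=3: {1,4,5}:3  {1,5,7}:6  {1,6,7}:3  {3,6,7}:1  {4,5,7}:3  {5,6,7}:3
  |U|=4: {0,3,6,7}:1  {1,3,6,7}:4  {1,4,5,7}:12  {1,5,6,7}:12  {3,5,6,7}:4  {4,5,6,7}:6
  |U|=5: {0,1,3,6,7}:5  {0,3,5,6,7}:5  {1,3,5,6,7}:20  {1,4,5,6,7}:30  {3,4,5,6,7}:10
  |U|=6: {0,1,3,5,6,7}:30  {0,3,4,5,6,7}:15  {1,3,4,5,6,7}:60  {2,3,4,5,6,7}:10
  start at 0(x): 70
  start at 1(a): 25
  start at 2(z): 105
sum over floor = 200

200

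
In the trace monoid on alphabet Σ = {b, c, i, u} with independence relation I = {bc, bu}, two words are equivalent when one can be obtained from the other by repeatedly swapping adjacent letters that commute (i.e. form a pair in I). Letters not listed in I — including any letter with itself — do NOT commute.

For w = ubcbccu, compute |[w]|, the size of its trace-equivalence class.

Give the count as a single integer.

#0=u has no predecessor
#1=b has no predecessor
#2=c depends on [0:u]
#3=b depends on [1:b]
#4=c depends on [2:c]
#5=c depends on [4:c]
#6=u depends on [5:c]
sources: [0:u, 1:b]
N(rest) = Σ N(rest − s) over sources s of rest; N(one piece) = 1:
  size 1 → [3]=1  [6]=1
  size 2 → [1,3]=1  [3,6]=2  [5,6]=1
  size 3 → [1,3,6]=3  [3,5,6]=3  [4,5,6]=1
  size 4 → [1,3,5,6]=6  [2,4,5,6]=1  [3,4,5,6]=4
  size 5 → [0,2,4,5,6]=1  [1,3,4,5,6]=10  [2,3,4,5,6]=5
  first=0(u) contributes 15
  first=1(b) contributes 6
|[w]| = 21

21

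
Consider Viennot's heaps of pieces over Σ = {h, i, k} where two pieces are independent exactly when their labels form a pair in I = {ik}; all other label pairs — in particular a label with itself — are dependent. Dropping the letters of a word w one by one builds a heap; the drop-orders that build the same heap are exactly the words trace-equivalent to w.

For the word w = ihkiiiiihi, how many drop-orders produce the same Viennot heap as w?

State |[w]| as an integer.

6

0(i) covers ∅
1(h) covers 0:i
2(k) covers 1:h
3(i) covers 1:h
4(i) covers 3:i
5(i) covers 4:i
6(i) covers 5:i
7(i) covers 6:i
8(h) covers 2:k, 7:i
9(i) covers 8:h
floor of heap: 0:i
completions by unplaced set U, small U first (add the entries for U minus each lowest piece of U):
  |U|=1: {9}:1
  |U|=2: {8,9}:1
  |U|=3: {2,8,9}:1  {7,8,9}:1
  |U|=4: {2,7,8,9}:2  {6,7,8,9}:1
  |U|=5: {2,6,7,8,9}:3  {5,6,7,8,9}:1
  |U|=6: {2,5,6,7,8,9}:4  {4,5,6,7,8,9}:1
  |U|=7: {2,4,5,6,7,8,9}:5  {3,4,5,6,7,8,9}:1
  |U|=8: {2,3,4,5,6,7,8,9}:6
  start at 0(i): 6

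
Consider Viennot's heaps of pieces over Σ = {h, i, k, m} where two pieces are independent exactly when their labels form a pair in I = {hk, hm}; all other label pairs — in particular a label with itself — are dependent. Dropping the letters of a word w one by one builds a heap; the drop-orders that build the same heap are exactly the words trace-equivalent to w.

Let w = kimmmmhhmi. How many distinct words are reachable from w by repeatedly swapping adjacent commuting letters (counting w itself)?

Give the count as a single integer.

21

#0=k has no predecessor
#1=i depends on [0:k]
#2=m depends on [1:i]
#3=m depends on [2:m]
#4=m depends on [3:m]
#5=m depends on [4:m]
#6=h depends on [1:i]
#7=h depends on [6:h]
#8=m depends on [5:m]
#9=i depends on [7:h, 8:m]
sources: [0:k]
N(rest) = Σ N(rest − s) over sources s of rest; N(one piece) = 1:
  size 1 → [9]=1
  size 2 → [7,9]=1  [8,9]=1
  size 3 → [5,8,9]=1  [6,7,9]=1  [7,8,9]=2
  size 4 → [4,5,8,9]=1  [5,7,8,9]=3  [6,7,8,9]=3
  size 5 → [3,4,5,8,9]=1  [4,5,7,8,9]=4  [5,6,7,8,9]=6
  size 6 → [2,3,4,5,8,9]=1  [3,4,5,7,8,9]=5  [4,5,6,7,8,9]=10
  size 7 → [2,3,4,5,7,8,9]=6  [3,4,5,6,7,8,9]=15
  size 8 → [2,3,4,5,6,7,8,9]=21
  first=0(k) contributes 21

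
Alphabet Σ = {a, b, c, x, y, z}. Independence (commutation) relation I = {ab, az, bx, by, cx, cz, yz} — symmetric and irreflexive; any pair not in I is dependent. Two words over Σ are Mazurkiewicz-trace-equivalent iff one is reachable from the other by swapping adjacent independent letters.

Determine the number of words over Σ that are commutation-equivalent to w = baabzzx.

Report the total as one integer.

15

#0=b has no predecessor
#1=a has no predecessor
#2=a depends on [1:a]
#3=b depends on [0:b]
#4=z depends on [3:b]
#5=z depends on [4:z]
#6=x depends on [2:a, 5:z]
sources: [0:b, 1:a]
N(rest) = Σ N(rest − s) over sources s of rest; N(one piece) = 1:
  size 1 → [6]=1
  size 2 → [2,6]=1  [5,6]=1
  size 3 → [1,2,6]=1  [2,5,6]=2  [4,5,6]=1
  size 4 → [1,2,5,6]=3  [2,4,5,6]=3  [3,4,5,6]=1
  size 5 → [0,3,4,5,6]=1  [1,2,4,5,6]=6  [2,3,4,5,6]=4
  first=0(b) contributes 10
  first=1(a) contributes 5
|[w]| = 15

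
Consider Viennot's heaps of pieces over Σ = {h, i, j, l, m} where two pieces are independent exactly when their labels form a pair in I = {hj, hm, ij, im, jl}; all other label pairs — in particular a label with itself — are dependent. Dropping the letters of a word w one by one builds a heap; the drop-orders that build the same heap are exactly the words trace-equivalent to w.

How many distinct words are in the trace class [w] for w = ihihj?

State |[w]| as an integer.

piece 0:i — minimal
piece 1:h rests on {0:i}
piece 2:i rests on {1:h}
piece 3:h rests on {2:i}
piece 4:j — minimal
minimal pieces: {0:i, 4:j}
ways to finish when only these pieces remain (= sum over removing one remaining piece with nothing left below it):
  1 left: {3}→1  {4}→1
  2 left: {2,3}→1  {3,4}→2
  3 left: {1,2,3}→1  {2,3,4}→3
  placing 0:i first → 4 extensions
  placing 4:j first → 1 extensions
total linear extensions = 5

5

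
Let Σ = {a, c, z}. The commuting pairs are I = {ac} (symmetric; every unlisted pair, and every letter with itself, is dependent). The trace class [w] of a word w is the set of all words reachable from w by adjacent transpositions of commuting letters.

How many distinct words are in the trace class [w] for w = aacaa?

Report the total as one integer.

5

piece 0:a — minimal
piece 1:a rests on {0:a}
piece 2:c — minimal
piece 3:a rests on {1:a}
piece 4:a rests on {3:a}
minimal pieces: {0:a, 2:c}
ways to finish when only these pieces remain (= sum over removing one remaining piece with nothing left below it):
  1 left: {2}→1  {4}→1
  2 left: {2,4}→2  {3,4}→1
  3 left: {1,3,4}→1  {2,3,4}→3
  placing 0:a first → 4 extensions
  placing 2:c first → 1 extensions
total linear extensions = 5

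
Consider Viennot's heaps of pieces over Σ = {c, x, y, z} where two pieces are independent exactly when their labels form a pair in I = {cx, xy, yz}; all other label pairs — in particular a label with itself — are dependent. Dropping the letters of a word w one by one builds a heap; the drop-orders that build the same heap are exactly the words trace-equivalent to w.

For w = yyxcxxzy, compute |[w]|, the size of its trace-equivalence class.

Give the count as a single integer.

55

#0=y has no predecessor
#1=y depends on [0:y]
#2=x has no predecessor
#3=c depends on [1:y]
#4=x depends on [2:x]
#5=x depends on [4:x]
#6=z depends on [3:c, 5:x]
#7=y depends on [3:c]
sources: [0:y, 2:x]
N(rest) = Σ N(rest − s) over sources s of rest; N(one piece) = 1:
  size 1 → [6]=1  [7]=1
  size 2 → [5,6]=1  [6,7]=2
  size 3 → [3,6,7]=2  [4,5,6]=1  [5,6,7]=3
  size 4 → [1,3,6,7]=2  [2,4,5,6]=1  [3,5,6,7]=5  [4,5,6,7]=4
  size 5 → [0,1,3,6,7]=2  [1,3,5,6,7]=7  [2,4,5,6,7]=5  [3,4,5,6,7]=9
  size 6 → [0,1,3,5,6,7]=9  [1,3,4,5,6,7]=16  [2,3,4,5,6,7]=14
  first=0(y) contributes 30
  first=2(x) contributes 25
|[w]| = 55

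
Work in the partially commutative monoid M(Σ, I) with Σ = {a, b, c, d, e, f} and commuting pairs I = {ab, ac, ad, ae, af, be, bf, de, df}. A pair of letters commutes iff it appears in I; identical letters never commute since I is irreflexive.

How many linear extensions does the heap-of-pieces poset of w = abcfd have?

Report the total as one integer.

10

0(a) covers ∅
1(b) covers ∅
2(c) covers 1:b
3(f) covers 2:c
4(d) covers 2:c
floor of heap: 0:a, 1:b
completions by unplaced set U, small U first (add the entries for U minus each lowest piece of U):
  |U|=1: {0}:1  {3}:1  {4}:1
  |U|=2: {0,3}:2  {0,4}:2  {3,4}:2
  |U|=3: {0,3,4}:6  {2,3,4}:2
  start at 0(a): 2
  start at 1(b): 8
sum over floor = 10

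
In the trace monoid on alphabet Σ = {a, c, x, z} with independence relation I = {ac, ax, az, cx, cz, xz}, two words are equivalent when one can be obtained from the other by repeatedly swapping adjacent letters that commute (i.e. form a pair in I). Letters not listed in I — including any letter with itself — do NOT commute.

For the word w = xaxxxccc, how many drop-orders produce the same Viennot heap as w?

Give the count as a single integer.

#0=x has no predecessor
#1=a has no predecessor
#2=x depends on [0:x]
#3=x depends on [2:x]
#4=x depends on [3:x]
#5=c has no predecessor
#6=c depends on [5:c]
#7=c depends on [6:c]
sources: [0:x, 1:a, 5:c]
N(rest) = Σ N(rest − s) over sources s of rest; N(one piece) = 1:
  size 1 → [1]=1  [4]=1  [7]=1
  size 2 → [1,4]=2  [1,7]=2  [3,4]=1  [4,7]=2  [6,7]=1
  size 3 → [1,3,4]=3  [1,4,7]=6  [1,6,7]=3  [2,3,4]=1  [3,4,7]=3  [4,6,7]=3  [5,6,7]=1
  size 4 → [0,2,3,4]=1  [1,2,3,4]=4  [1,3,4,7]=12  [1,4,6,7]=12  [1,5,6,7]=4  [2,3,4,7]=4  [3,4,6,7]=6  [4,5,6,7]=4
  size 5 → [0,1,2,3,4]=5  [0,2,3,4,7]=5  [1,2,3,4,7]=20  [1,3,4,6,7]=30  [1,4,5,6,7]=20  [2,3,4,6,7]=10  [3,4,5,6,7]=10
  size 6 → [0,1,2,3,4,7]=30  [0,2,3,4,6,7]=15  [1,2,3,4,6,7]=60  [1,3,4,5,6,7]=60  [2,3,4,5,6,7]=20
  first=0(x) contributes 140
  first=1(a) contributes 35
  first=5(c) contributes 105
|[w]| = 280

280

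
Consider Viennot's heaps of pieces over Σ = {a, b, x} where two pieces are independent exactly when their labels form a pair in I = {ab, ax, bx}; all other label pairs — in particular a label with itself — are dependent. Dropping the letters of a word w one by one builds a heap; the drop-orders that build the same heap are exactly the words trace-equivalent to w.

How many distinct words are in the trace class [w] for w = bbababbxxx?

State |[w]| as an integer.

2520

0(b) covers ∅
1(b) covers 0:b
2(a) covers ∅
3(b) covers 1:b
4(a) covers 2:a
5(b) covers 3:b
6(b) covers 5:b
7(x) covers ∅
8(x) covers 7:x
9(x) covers 8:x
floor of heap: 0:b, 2:a, 7:x
completions by unplaced set U, small U first (add the entries for U minus each lowest piece of U):
  |U|=1: {4}:1  {6}:1  {9}:1
  |U|=2: {2,4}:1  {4,6}:2  {4,9}:2  {5,6}:1  {6,9}:2  {8,9}:1
  |U|=3: {2,4,6}:3  {2,4,9}:3  {3,5,6}:1  {4,5,6}:3  {4,6,9}:6  {4,8,9}:3  {5,6,9}:3  {6,8,9}:3  {7,8,9}:1
  |U|=4: {1,3,5,6}:1  {2,4,5,6}:6  {2,4,6,9}:12  {2,4,8,9}:6  {3,4,5,6}:4  {3,5,6,9}:4  {4,5,6,9}:12  {4,6,8,9}:12  {4,7,8,9}:4  {5,6,8,9}:6  {6,7,8,9}:4
  |U|=5: {0,1,3,5,6}:1  {1,3,4,5,6}:5  {1,3,5,6,9}:5  {2,3,4,5,6}:10  {2,4,5,6,9}:30  {2,4,6,8,9}:30  {2,4,7,8,9}:10  {3,4,5,6,9}:20  {3,5,6,8,9}:10  {4,5,6,8,9}:30  {4,6,7,8,9}:20  {5,6,7,8,9}:10
  |U|=6: {0,1,3,4,5,6}:6  {0,1,3,5,6,9}:6  {1,2,3,4,5,6}:15  {1,3,4,5,6,9}:30  {1,3,5,6,8,9}:15  {2,3,4,5,6,9}:60  {2,4,5,6,8,9}:90  {2,4,6,7,8,9}:60  {3,4,5,6,8,9}:60  {3,5,6,7,8,9}:20  {4,5,6,7,8,9}:60
  |U|=7: {0,1,2,3,4,5,6}:21  {0,1,3,4,5,6,9}:42  {0,1,3,5,6,8,9}:21  {1,2,3,4,5,6,9}:105  {1,3,4,5,6,8,9}:105  {1,3,5,6,7,8,9}:35  {2,3,4,5,6,8,9}:210  {2,4,5,6,7,8,9}:210  {3,4,5,6,7,8,9}:140
  |U|=8: {0,1,2,3,4,5,6,9}:168  {0,1,3,4,5,6,8,9}:168  {0,1,3,5,6,7,8,9}:56  {1,2,3,4,5,6,8,9}:420  {1,3,4,5,6,7,8,9}:280  {2,3,4,5,6,7,8,9}:560
  start at 0(b): 1260
  start at 2(a): 504
  start at 7(x): 756
sum over floor = 2520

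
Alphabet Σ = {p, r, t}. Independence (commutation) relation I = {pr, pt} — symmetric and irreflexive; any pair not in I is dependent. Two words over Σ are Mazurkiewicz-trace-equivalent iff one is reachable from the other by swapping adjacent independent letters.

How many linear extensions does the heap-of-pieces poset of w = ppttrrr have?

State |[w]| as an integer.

0(p) covers ∅
1(p) covers 0:p
2(t) covers ∅
3(t) covers 2:t
4(r) covers 3:t
5(r) covers 4:r
6(r) covers 5:r
floor of heap: 0:p, 2:t
completions by unplaced set U, small U first (add the entries for U minus each lowest piece of U):
  |U|=1: {1}:1  {6}:1
  |U|=2: {0,1}:1  {1,6}:2  {5,6}:1
  |U|=3: {0,1,6}:3  {1,5,6}:3  {4,5,6}:1
  |U|=4: {0,1,5,6}:6  {1,4,5,6}:4  {3,4,5,6}:1
  |U|=5: {0,1,4,5,6}:10  {1,3,4,5,6}:5  {2,3,4,5,6}:1
  start at 0(p): 6
  start at 2(t): 15
sum over floor = 21

21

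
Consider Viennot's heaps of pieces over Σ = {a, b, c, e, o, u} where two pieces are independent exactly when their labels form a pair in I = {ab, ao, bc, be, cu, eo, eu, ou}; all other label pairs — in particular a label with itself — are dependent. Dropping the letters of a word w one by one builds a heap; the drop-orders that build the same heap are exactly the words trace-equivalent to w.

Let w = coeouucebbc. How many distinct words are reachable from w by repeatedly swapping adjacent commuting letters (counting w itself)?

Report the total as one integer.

piece 0:c — minimal
piece 1:o rests on {0:c}
piece 2:e rests on {0:c}
piece 3:o rests on {1:o}
piece 4:u — minimal
piece 5:u rests on {4:u}
piece 6:c rests on {2:e, 3:o}
piece 7:e rests on {6:c}
piece 8:b rests on {3:o, 5:u}
piece 9:b rests on {8:b}
piece 10:c rests on {7:e}
minimal pieces: {0:c, 4:u}
ways to finish when only these pieces remain (= sum over removing one remaining piece with nothing left below it):
  1 left: {9}→1  {10}→1
  2 left: {7,10}→1  {8,9}→1  {9,10}→2
  3 left: {5,8,9}→1  {6,7,10}→1  {7,9,10}→3  {8,9,10}→3
  4 left: {2,6,7,10}→1  {4,5,8,9}→1  {5,8,9,10}→4  {6,7,9,10}→4  {7,8,9,10}→6
  5 left: {2,6,7,9,10}→5  {4,5,8,9,10}→5  {5,7,8,9,10}→10  {6,7,8,9,10}→10
  6 left: {2,6,7,8,9,10}→15  {3,6,7,8,9,10}→10  {4,5,7,8,9,10}→15  {5,6,7,8,9,10}→20
  7 left: {1,3,6,7,8,9,10}→10  {2,3,6,7,8,9,10}→25  {2,5,6,7,8,9,10}→35  {3,5,6,7,8,9,10}→30  {4,5,6,7,8,9,10}→35
  8 left: {1,2,3,6,7,8,9,10}→35  {1,3,5,6,7,8,9,10}→40  {2,3,5,6,7,8,9,10}→90  {2,4,5,6,7,8,9,10}→70  {3,4,5,6,7,8,9,10}→65
  9 left: {0,1,2,3,6,7,8,9,10}→35  {1,2,3,5,6,7,8,9,10}→165  {1,3,4,5,6,7,8,9,10}→105  {2,3,4,5,6,7,8,9,10}→225
  placing 0:c first → 495 extensions
  placing 4:u first → 200 extensions
total linear extensions = 695

695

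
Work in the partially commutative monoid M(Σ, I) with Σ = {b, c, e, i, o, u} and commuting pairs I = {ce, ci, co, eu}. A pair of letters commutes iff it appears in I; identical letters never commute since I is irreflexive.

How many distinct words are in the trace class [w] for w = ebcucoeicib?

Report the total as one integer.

15

piece 0:e — minimal
piece 1:b rests on {0:e}
piece 2:c rests on {1:b}
piece 3:u rests on {2:c}
piece 4:c rests on {3:u}
piece 5:o rests on {3:u}
piece 6:e rests on {5:o}
piece 7:i rests on {6:e}
piece 8:c rests on {4:c}
piece 9:i rests on {7:i}
piece 10:b rests on {8:c, 9:i}
minimal pieces: {0:e}
ways to finish when only these pieces remain (= sum over removing one remaining piece with nothing left below it):
  1 left: {10}→1
  2 left: {8,10}→1  {9,10}→1
  3 left: {4,8,10}→1  {7,9,10}→1  {8,9,10}→2
  4 left: {4,8,9,10}→3  {6,7,9,10}→1  {7,8,9,10}→3
  5 left: {4,7,8,9,10}→6  {5,6,7,9,10}→1  {6,7,8,9,10}→4
  6 left: {4,6,7,8,9,10}→10  {5,6,7,8,9,10}→5
  7 left: {4,5,6,7,8,9,10}→15
  8 left: {3,4,5,6,7,8,9,10}→15
  9 left: {2,3,4,5,6,7,8,9,10}→15
  placing 0:e first → 15 extensions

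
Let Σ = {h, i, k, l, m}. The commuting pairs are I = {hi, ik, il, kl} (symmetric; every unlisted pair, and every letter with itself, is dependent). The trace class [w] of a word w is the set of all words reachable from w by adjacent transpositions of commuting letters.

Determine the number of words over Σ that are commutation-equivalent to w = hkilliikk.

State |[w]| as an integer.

840

#0=h has no predecessor
#1=k depends on [0:h]
#2=i has no predecessor
#3=l depends on [0:h]
#4=l depends on [3:l]
#5=i depends on [2:i]
#6=i depends on [5:i]
#7=k depends on [1:k]
#8=k depends on [7:k]
sources: [0:h, 2:i]
N(rest) = Σ N(rest − s) over sources s of rest; N(one piece) = 1:
  size 1 → [4]=1  [6]=1  [8]=1
  size 2 → [3,4]=1  [4,6]=2  [4,8]=2  [5,6]=1  [6,8]=2  [7,8]=1
  size 3 → [1,7,8]=1  [2,5,6]=1  [3,4,6]=3  [3,4,8]=3  [4,5,6]=3  [4,6,8]=6  [4,7,8]=3  [5,6,8]=3  [6,7,8]=3
  size 4 → [1,4,7,8]=4  [1,6,7,8]=4  [2,4,5,6]=4  [2,5,6,8]=4  [3,4,5,6]=6  [3,4,6,8]=12  [3,4,7,8]=6  [4,5,6,8]=12  [4,6,7,8]=12  [5,6,7,8]=6
  size 5 → [1,3,4,7,8]=10  [1,4,6,7,8]=20  [1,5,6,7,8]=10  [2,3,4,5,6]=10  [2,4,5,6,8]=20  [2,5,6,7,8]=10  [3,4,5,6,8]=30  [3,4,6,7,8]=30  [4,5,6,7,8]=30
  size 6 → [0,1,3,4,7,8]=10  [1,2,5,6,7,8]=20  [1,3,4,6,7,8]=60  [1,4,5,6,7,8]=60  [2,3,4,5,6,8]=60  [2,4,5,6,7,8]=60  [3,4,5,6,7,8]=90
  size 7 → [0,1,3,4,6,7,8]=70  [1,2,4,5,6,7,8]=140  [1,3,4,5,6,7,8]=210  [2,3,4,5,6,7,8]=210
  first=0(h) contributes 560
  first=2(i) contributes 280
|[w]| = 840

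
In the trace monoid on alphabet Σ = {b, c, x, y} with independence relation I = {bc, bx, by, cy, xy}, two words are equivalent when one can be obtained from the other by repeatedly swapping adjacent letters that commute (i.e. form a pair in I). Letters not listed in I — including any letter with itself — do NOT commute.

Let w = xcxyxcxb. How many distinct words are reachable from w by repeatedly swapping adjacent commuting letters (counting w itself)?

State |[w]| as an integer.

56

0(x) covers ∅
1(c) covers 0:x
2(x) covers 1:c
3(y) covers ∅
4(x) covers 2:x
5(c) covers 4:x
6(x) covers 5:c
7(b) covers ∅
floor of heap: 0:x, 3:y, 7:b
completions by unplaced set U, small U first (add the entries for U minus each lowest piece of U):
  |U|=1: {3}:1  {6}:1  {7}:1
  |U|=2: {3,6}:2  {3,7}:2  {5,6}:1  {6,7}:2
  |U|=3: {3,5,6}:3  {3,6,7}:6  {4,5,6}:1  {5,6,7}:3
  |U|=4: {2,4,5,6}:1  {3,4,5,6}:4  {3,5,6,7}:12  {4,5,6,7}:4
  |U|=5: {1,2,4,5,6}:1  {2,3,4,5,6}:5  {2,4,5,6,7}:5  {3,4,5,6,7}:20
  |U|=6: {0,1,2,4,5,6}:1  {1,2,3,4,5,6}:6  {1,2,4,5,6,7}:6  {2,3,4,5,6,7}:30
  start at 0(x): 42
  start at 3(y): 7
  start at 7(b): 7
sum over floor = 56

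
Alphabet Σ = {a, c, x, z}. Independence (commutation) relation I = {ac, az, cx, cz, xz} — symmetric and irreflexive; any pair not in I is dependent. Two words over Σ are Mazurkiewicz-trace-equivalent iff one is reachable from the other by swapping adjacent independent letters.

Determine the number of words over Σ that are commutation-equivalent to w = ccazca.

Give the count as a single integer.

60

drop 0:c onto floor
drop 1:c onto {0:c}
drop 2:a onto floor
drop 3:z onto floor
drop 4:c onto {1:c}
drop 5:a onto {2:a}
ground layer = {0:c, 2:a, 3:z}
drop-orders for the pieces not yet dropped (sum over which currently-grounded one goes next):
  1 to go: {3} 1  {4} 1  {5} 1
  2 to go: {1,4} 1  {2,5} 1  {3,4} 2  {3,5} 2  {4,5} 2
  3 to go: {0,1,4} 1  {1,3,4} 3  {1,4,5} 3  {2,3,5} 3  {2,4,5} 3  {3,4,5} 6
  4 to go: {0,1,3,4} 4  {0,1,4,5} 4  {1,2,4,5} 6  {1,3,4,5} 12  {2,3,4,5} 12
  if 0:c drops first: 30 orders
  if 2:a drops first: 20 orders
  if 3:z drops first: 10 orders
heap linearizations: 60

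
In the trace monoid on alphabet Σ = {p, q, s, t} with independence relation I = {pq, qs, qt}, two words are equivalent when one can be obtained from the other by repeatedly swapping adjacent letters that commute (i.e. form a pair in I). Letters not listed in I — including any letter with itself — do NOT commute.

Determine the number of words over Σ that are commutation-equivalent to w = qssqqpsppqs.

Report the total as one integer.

#0=q has no predecessor
#1=s has no predecessor
#2=s depends on [1:s]
#3=q depends on [0:q]
#4=q depends on [3:q]
#5=p depends on [2:s]
#6=s depends on [5:p]
#7=p depends on [6:s]
#8=p depends on [7:p]
#9=q depends on [4:q]
#10=s depends on [8:p]
sources: [0:q, 1:s]
N(rest) = Σ N(rest − s) over sources s of rest; N(one piece) = 1:
  size 1 → [9]=1  [10]=1
  size 2 → [4,9]=1  [8,10]=1  [9,10]=2
  size 3 → [3,4,9]=1  [4,9,10]=3  [7,8,10]=1  [8,9,10]=3
  size 4 → [0,3,4,9]=1  [3,4,9,10]=4  [4,8,9,10]=6  [6,7,8,10]=1  [7,8,9,10]=4
  size 5 → [0,3,4,9,10]=5  [3,4,8,9,10]=10  [4,7,8,9,10]=10  [5,6,7,8,10]=1  [6,7,8,9,10]=5
  size 6 → [0,3,4,8,9,10]=15  [2,5,6,7,8,10]=1  [3,4,7,8,9,10]=20  [4,6,7,8,9,10]=15  [5,6,7,8,9,10]=6
  size 7 → [0,3,4,7,8,9,10]=35  [1,2,5,6,7,8,10]=1  [2,5,6,7,8,9,10]=7  [3,4,6,7,8,9,10]=35  [4,5,6,7,8,9,10]=21
  size 8 → [0,3,4,6,7,8,9,10]=70  [1,2,5,6,7,8,9,10]=8  [2,4,5,6,7,8,9,10]=28  [3,4,5,6,7,8,9,10]=56
  size 9 → [0,3,4,5,6,7,8,9,10]=126  [1,2,4,5,6,7,8,9,10]=36  [2,3,4,5,6,7,8,9,10]=84
  first=0(q) contributes 120
  first=1(s) contributes 210
|[w]| = 330

330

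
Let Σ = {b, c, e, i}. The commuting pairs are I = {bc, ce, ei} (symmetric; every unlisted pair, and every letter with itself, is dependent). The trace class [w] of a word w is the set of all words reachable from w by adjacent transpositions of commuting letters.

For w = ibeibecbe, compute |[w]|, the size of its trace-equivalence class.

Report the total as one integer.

11

drop 0:i onto floor
drop 1:b onto {0:i}
drop 2:e onto {1:b}
drop 3:i onto {1:b}
drop 4:b onto {2:e, 3:i}
drop 5:e onto {4:b}
drop 6:c onto {3:i}
drop 7:b onto {5:e}
drop 8:e onto {7:b}
ground layer = {0:i}
drop-orders for the pieces not yet dropped (sum over which currently-grounded one goes next):
  1 to go: {6} 1  {8} 1
  2 to go: {6,8} 2  {7,8} 1
  3 to go: {5,7,8} 1  {6,7,8} 3
  4 to go: {4,5,7,8} 1  {5,6,7,8} 4
  5 to go: {2,4,5,7,8} 1  {4,5,6,7,8} 5
  6 to go: {2,4,5,6,7,8} 6  {3,4,5,6,7,8} 5
  7 to go: {2,3,4,5,6,7,8} 11
  if 0:i drops first: 11 orders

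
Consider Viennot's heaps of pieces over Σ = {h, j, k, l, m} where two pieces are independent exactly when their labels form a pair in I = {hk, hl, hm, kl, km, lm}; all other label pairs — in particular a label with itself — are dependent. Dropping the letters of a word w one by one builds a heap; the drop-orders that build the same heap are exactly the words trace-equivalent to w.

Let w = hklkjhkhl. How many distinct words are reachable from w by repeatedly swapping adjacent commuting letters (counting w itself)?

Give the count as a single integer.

#0=h has no predecessor
#1=k has no predecessor
#2=l has no predecessor
#3=k depends on [1:k]
#4=j depends on [0:h, 2:l, 3:k]
#5=h depends on [4:j]
#6=k depends on [4:j]
#7=h depends on [5:h]
#8=l depends on [4:j]
sources: [0:h, 1:k, 2:l]
N(rest) = Σ N(rest − s) over sources s of rest; N(one piece) = 1:
  size 1 → [6]=1  [7]=1  [8]=1
  size 2 → [5,7]=1  [6,7]=2  [6,8]=2  [7,8]=2
  size 3 → [5,6,7]=3  [5,7,8]=3  [6,7,8]=6
  size 4 → [5,6,7,8]=12
  size 5 → [4,5,6,7,8]=12
  size 6 → [0,4,5,6,7,8]=12  [2,4,5,6,7,8]=12  [3,4,5,6,7,8]=12
  size 7 → [0,2,4,5,6,7,8]=24  [0,3,4,5,6,7,8]=24  [1,3,4,5,6,7,8]=12  [2,3,4,5,6,7,8]=24
  first=0(h) contributes 36
  first=1(k) contributes 72
  first=2(l) contributes 36
|[w]| = 144

144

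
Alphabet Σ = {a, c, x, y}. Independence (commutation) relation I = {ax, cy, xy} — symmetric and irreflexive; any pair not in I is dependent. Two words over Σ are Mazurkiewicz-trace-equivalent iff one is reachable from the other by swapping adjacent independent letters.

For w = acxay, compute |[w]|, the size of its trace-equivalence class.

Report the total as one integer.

drop 0:a onto floor
drop 1:c onto {0:a}
drop 2:x onto {1:c}
drop 3:a onto {1:c}
drop 4:y onto {3:a}
ground layer = {0:a}
drop-orders for the pieces not yet dropped (sum over which currently-grounded one goes next):
  1 to go: {2} 1  {4} 1
  2 to go: {2,4} 2  {3,4} 1
  3 to go: {2,3,4} 3
  if 0:a drops first: 3 orders

3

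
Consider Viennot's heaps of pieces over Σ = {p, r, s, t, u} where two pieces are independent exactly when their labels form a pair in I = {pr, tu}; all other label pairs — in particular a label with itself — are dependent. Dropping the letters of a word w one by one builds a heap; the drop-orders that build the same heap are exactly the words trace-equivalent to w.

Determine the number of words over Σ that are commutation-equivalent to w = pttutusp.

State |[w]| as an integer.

piece 0:p — minimal
piece 1:t rests on {0:p}
piece 2:t rests on {1:t}
piece 3:u rests on {0:p}
piece 4:t rests on {2:t}
piece 5:u rests on {3:u}
piece 6:s rests on {4:t, 5:u}
piece 7:p rests on {6:s}
minimal pieces: {0:p}
ways to finish when only these pieces remain (= sum over removing one remaining piece with nothing left below it):
  1 left: {7}→1
  2 left: {6,7}→1
  3 left: {4,6,7}→1  {5,6,7}→1
  4 left: {2,4,6,7}→1  {3,5,6,7}→1  {4,5,6,7}→2
  5 left: {1,2,4,6,7}→1  {2,4,5,6,7}→3  {3,4,5,6,7}→3
  6 left: {1,2,4,5,6,7}→4  {2,3,4,5,6,7}→6
  placing 0:p first → 10 extensions

10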